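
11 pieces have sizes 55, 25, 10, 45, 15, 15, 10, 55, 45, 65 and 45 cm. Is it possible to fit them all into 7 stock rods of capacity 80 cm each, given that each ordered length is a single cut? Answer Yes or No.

A valid assignment using 6 stock rods:
  stock rod 1: 65 + 15 = 80
  stock rod 2: 55 + 25 = 80
  stock rod 3: 55 + 15 + 10 = 80
  stock rod 4: 45 + 10 = 55
  stock rod 5: 45 = 45
  stock rod 6: 45 = 45
That uses only 6 ≤ 7, so 7 stock rods are enough.

Yes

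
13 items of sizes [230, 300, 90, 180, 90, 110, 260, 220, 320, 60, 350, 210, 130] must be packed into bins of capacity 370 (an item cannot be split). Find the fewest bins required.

Total = 350 + 320 + 300 + 260 + 230 + 220 + 210 + 180 + 130 + 110 + 90 + 90 + 60 = 2550.
Lower bound: ⌈2550/370⌉ = 7 bins.
A packing using 8 bins:
  bin 1: 350 = 350
  bin 2: 320 = 320
  bin 3: 300 + 60 = 360
  bin 4: 260 + 110 = 370
  bin 5: 230 + 130 = 360
  bin 6: 220 + 90 = 310
  bin 7: 210 + 90 = 300
  bin 8: 180 = 180
No arrangement into 7 bins stays within capacity, so 8 is optimal.

8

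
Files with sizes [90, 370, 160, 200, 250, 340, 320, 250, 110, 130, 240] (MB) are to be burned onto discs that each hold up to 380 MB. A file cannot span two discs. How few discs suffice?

7

Total = 370 + 340 + 320 + 250 + 250 + 240 + 200 + 160 + 130 + 110 + 90 = 2460 MB.
Lower bound: ⌈2460/380⌉ = 7 discs.
A packing using 7 discs:
  disc 1: 370 = 370
  disc 2: 340 = 340
  disc 3: 320 = 320
  disc 4: 250 + 130 = 380
  disc 5: 250 + 110 = 360
  disc 6: 240 + 90 = 330
  disc 7: 200 + 160 = 360
This matches the lower bound, so 7 is optimal.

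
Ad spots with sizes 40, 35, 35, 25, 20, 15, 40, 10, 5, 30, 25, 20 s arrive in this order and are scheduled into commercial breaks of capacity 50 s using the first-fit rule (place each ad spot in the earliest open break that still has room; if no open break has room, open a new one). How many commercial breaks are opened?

7

  40 → break 1 (new)  [load 40/50]
  35 → break 2 (new)  [load 35/50]
  35 → break 3 (new)  [load 35/50]
  25 → break 4 (new)  [load 25/50]
  20 → break 4  [load 45/50]
  15 → break 2  [load 50/50]
  40 → break 5 (new)  [load 40/50]
  10 → break 1  [load 50/50]
  5 → break 3  [load 40/50]
  30 → break 6 (new)  [load 30/50]
  25 → break 7 (new)  [load 25/50]
  20 → break 6  [load 50/50]
7 commercial breaks opened.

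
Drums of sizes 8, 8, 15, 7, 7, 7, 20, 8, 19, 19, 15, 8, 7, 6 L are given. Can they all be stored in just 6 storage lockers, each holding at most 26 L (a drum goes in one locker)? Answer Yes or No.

Total = 154 L; ⌈154/26⌉ = 6.
The bound of 6 does not rule out 6, but exhaustive search shows no assignment into 6 storage lockers of capacity 26 L exists — the minimum is 7.

No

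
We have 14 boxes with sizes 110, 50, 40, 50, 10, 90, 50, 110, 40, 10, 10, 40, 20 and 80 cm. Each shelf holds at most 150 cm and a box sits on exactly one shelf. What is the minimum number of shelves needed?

Total = 110 + 110 + 90 + 80 + 50 + 50 + 50 + 40 + 40 + 40 + 20 + 10 + 10 + 10 = 710 cm.
Lower bound: ⌈710/150⌉ = 5 shelves.
A packing using 5 shelves:
  shelf 1: 110 + 40 = 150
  shelf 2: 110 + 40 = 150
  shelf 3: 90 + 50 + 10 = 150
  shelf 4: 80 + 50 + 20 = 150
  shelf 5: 50 + 40 + 10 + 10 = 110
This matches the lower bound, so 5 is optimal.

5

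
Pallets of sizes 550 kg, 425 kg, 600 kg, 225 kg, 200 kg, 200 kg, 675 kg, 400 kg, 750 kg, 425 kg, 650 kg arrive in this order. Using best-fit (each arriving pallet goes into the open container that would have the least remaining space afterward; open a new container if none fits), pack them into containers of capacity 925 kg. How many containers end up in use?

  550 → container 1 (new)  [load 550/925]
  425 → container 2 (new)  [load 425/925]
  600 → container 3 (new)  [load 600/925]
  225 → container 3  [load 825/925]
  200 → container 1  [load 750/925]
  200 → container 2  [load 625/925]
  675 → container 4 (new)  [load 675/925]
  400 → container 5 (new)  [load 400/925]
  750 → container 6 (new)  [load 750/925]
  425 → container 5  [load 825/925]
  650 → container 7 (new)  [load 650/925]
7 containers opened.

7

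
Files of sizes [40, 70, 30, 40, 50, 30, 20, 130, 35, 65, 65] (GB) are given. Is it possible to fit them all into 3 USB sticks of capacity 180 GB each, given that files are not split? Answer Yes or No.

Total = 575 GB; ⌈575/180⌉ = 4.
At least 4 USB sticks are required, but only 3 are allowed.

No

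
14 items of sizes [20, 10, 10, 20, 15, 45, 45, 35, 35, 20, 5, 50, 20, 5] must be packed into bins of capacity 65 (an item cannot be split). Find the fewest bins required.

Total = 50 + 45 + 45 + 35 + 35 + 20 + 20 + 20 + 20 + 15 + 10 + 10 + 5 + 5 = 335.
Lower bound: ⌈335/65⌉ = 6 bins.
A packing using 6 bins:
  bin 1: 50 + 15 = 65
  bin 2: 45 + 20 = 65
  bin 3: 45 + 20 = 65
  bin 4: 35 + 20 + 10 = 65
  bin 5: 35 + 20 + 10 = 65
  bin 6: 5 + 5 = 10
This matches the lower bound, so 6 is optimal.

6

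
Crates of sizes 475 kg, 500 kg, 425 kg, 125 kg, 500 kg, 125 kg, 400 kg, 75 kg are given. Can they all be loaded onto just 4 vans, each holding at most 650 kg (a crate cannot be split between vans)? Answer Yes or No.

Total = 2625 kg; ⌈2625/650⌉ = 5.
At least 5 vans are required, but only 4 are allowed.

No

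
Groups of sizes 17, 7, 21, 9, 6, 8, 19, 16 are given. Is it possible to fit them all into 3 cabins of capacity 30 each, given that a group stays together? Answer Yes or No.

No

Total = 103; ⌈103/30⌉ = 4.
At least 4 cabins are required, but only 3 are allowed.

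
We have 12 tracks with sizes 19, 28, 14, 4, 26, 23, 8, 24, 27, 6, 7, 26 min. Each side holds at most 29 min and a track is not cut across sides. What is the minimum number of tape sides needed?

8

Total = 28 + 27 + 26 + 26 + 24 + 23 + 19 + 14 + 8 + 7 + 6 + 4 = 212 min.
Lower bound: ⌈212/29⌉ = 8 tape sides.
A packing using 8 tape sides:
  side 1: 28 = 28
  side 2: 27 = 27
  side 3: 26 = 26
  side 4: 26 = 26
  side 5: 24 + 4 = 28
  side 6: 23 + 6 = 29
  side 7: 19 + 8 = 27
  side 8: 14 + 7 = 21
This matches the lower bound, so 8 is optimal.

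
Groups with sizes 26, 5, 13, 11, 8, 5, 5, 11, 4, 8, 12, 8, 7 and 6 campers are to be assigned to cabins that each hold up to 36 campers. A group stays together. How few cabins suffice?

4

Total = 26 + 13 + 12 + 11 + 11 + 8 + 8 + 8 + 7 + 6 + 5 + 5 + 5 + 4 = 129 campers.
Lower bound: ⌈129/36⌉ = 4 cabins.
A packing using 4 cabins:
  cabin 1: 26 + 8 = 34
  cabin 2: 13 + 12 + 11 = 36
  cabin 3: 11 + 8 + 8 + 7 = 34
  cabin 4: 6 + 5 + 5 + 5 + 4 = 25
This matches the lower bound, so 4 is optimal.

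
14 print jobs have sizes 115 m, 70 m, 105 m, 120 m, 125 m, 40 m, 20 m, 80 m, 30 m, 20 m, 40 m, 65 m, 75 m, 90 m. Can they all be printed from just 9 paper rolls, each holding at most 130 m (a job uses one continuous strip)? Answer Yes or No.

Yes

A valid assignment using 9 paper rolls:
  roll 1: 125 = 125
  roll 2: 120 = 120
  roll 3: 115 = 115
  roll 4: 105 + 20 = 125
  roll 5: 90 + 40 = 130
  roll 6: 80 + 40 = 120
  roll 7: 75 + 30 + 20 = 125
  roll 8: 70 = 70
  roll 9: 65 = 65
Every load is within 130 m, so 9 paper rolls suffice.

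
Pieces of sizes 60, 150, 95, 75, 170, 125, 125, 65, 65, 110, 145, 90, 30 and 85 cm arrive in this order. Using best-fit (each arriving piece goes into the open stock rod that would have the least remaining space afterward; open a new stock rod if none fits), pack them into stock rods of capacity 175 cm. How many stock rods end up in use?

  60 → stock rod 1 (new)  [load 60/175]
  150 → stock rod 2 (new)  [load 150/175]
  95 → stock rod 1  [load 155/175]
  75 → stock rod 3 (new)  [load 75/175]
  170 → stock rod 4 (new)  [load 170/175]
  125 → stock rod 5 (new)  [load 125/175]
  125 → stock rod 6 (new)  [load 125/175]
  65 → stock rod 3  [load 140/175]
  65 → stock rod 7 (new)  [load 65/175]
  110 → stock rod 7  [load 175/175]
  145 → stock rod 8 (new)  [load 145/175]
  90 → stock rod 9 (new)  [load 90/175]
  30 → stock rod 8  [load 175/175]
  85 → stock rod 9  [load 175/175]
9 stock rods opened.

9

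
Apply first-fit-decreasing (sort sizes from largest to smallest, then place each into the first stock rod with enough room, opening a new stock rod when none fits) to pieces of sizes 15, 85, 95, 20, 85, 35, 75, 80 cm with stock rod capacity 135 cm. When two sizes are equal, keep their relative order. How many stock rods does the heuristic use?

5

Sorted descending: 95, 85, 85, 80, 75, 35, 20, 15.
  95 → stock rod 1 (new)  [load 95/135]
  85 → stock rod 2 (new)  [load 85/135]
  85 → stock rod 3 (new)  [load 85/135]
  80 → stock rod 4 (new)  [load 80/135]
  75 → stock rod 5 (new)  [load 75/135]
  35 → stock rod 1  [load 130/135]
  20 → stock rod 2  [load 105/135]
  15 → stock rod 2  [load 120/135]
5 stock rods opened.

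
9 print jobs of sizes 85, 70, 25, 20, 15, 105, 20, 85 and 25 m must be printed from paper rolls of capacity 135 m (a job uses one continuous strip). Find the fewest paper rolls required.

4

Total = 105 + 85 + 85 + 70 + 25 + 25 + 20 + 20 + 15 = 450 m.
Lower bound: ⌈450/135⌉ = 4 paper rolls.
A packing using 4 paper rolls:
  roll 1: 105 + 25 = 130
  roll 2: 85 + 25 + 20 = 130
  roll 3: 85 + 20 + 15 = 120
  roll 4: 70 = 70
This matches the lower bound, so 4 is optimal.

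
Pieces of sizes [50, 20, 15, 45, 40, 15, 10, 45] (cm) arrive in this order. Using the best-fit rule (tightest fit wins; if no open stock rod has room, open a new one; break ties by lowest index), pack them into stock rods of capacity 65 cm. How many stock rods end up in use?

  50 → stock rod 1 (new)  [load 50/65]
  20 → stock rod 2 (new)  [load 20/65]
  15 → stock rod 1  [load 65/65]
  45 → stock rod 2  [load 65/65]
  40 → stock rod 3 (new)  [load 40/65]
  15 → stock rod 3  [load 55/65]
  10 → stock rod 3  [load 65/65]
  45 → stock rod 4 (new)  [load 45/65]
4 stock rods opened.

4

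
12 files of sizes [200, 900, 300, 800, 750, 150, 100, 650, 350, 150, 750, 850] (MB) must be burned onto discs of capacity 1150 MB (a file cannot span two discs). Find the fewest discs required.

Total = 900 + 850 + 800 + 750 + 750 + 650 + 350 + 300 + 200 + 150 + 150 + 100 = 5950 MB.
Lower bound: ⌈5950/1150⌉ = 6 discs.
A packing using 6 discs:
  disc 1: 900 + 200 = 1100
  disc 2: 850 + 300 = 1150
  disc 3: 800 + 350 = 1150
  disc 4: 750 + 150 + 150 + 100 = 1150
  disc 5: 750 = 750
  disc 6: 650 = 650
This matches the lower bound, so 6 is optimal.

6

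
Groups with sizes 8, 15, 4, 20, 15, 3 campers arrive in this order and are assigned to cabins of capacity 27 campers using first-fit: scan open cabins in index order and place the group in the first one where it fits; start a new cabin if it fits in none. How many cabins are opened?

  8 → cabin 1 (new)  [load 8/27]
  15 → cabin 1  [load 23/27]
  4 → cabin 1  [load 27/27]
  20 → cabin 2 (new)  [load 20/27]
  15 → cabin 3 (new)  [load 15/27]
  3 → cabin 2  [load 23/27]
3 cabins opened.

3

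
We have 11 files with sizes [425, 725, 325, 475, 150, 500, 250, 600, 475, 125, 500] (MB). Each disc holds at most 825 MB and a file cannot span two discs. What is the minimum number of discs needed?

Total = 725 + 600 + 500 + 500 + 475 + 475 + 425 + 325 + 250 + 150 + 125 = 4550 MB.
Lower bound: ⌈4550/825⌉ = 6 discs.
Also, 7 files each exceed 825/2 MB, and no two of those can share a disc, so at least 7 discs are needed.
A packing using 7 discs:
  disc 1: 725 = 725
  disc 2: 600 + 150 = 750
  disc 3: 500 + 325 = 825
  disc 4: 500 + 250 = 750
  disc 5: 475 + 125 = 600
  disc 6: 475 = 475
  disc 7: 425 = 425
This matches the lower bound, so 7 is optimal.

7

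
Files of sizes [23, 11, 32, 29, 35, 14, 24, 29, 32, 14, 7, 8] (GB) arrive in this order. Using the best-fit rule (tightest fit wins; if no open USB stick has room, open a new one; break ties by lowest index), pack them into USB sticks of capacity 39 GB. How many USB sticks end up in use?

8

  23 → USB stick 1 (new)  [load 23/39]
  11 → USB stick 1  [load 34/39]
  32 → USB stick 2 (new)  [load 32/39]
  29 → USB stick 3 (new)  [load 29/39]
  35 → USB stick 4 (new)  [load 35/39]
  14 → USB stick 5 (new)  [load 14/39]
  24 → USB stick 5  [load 38/39]
  29 → USB stick 6 (new)  [load 29/39]
  32 → USB stick 7 (new)  [load 32/39]
  14 → USB stick 8 (new)  [load 14/39]
  7 → USB stick 2  [load 39/39]
  8 → USB stick 3  [load 37/39]
8 USB sticks opened.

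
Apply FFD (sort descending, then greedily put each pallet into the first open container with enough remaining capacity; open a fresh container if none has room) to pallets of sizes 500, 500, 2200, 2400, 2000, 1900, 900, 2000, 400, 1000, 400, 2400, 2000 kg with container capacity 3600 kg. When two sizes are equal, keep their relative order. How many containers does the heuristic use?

7

Sorted descending: 2400, 2400, 2200, 2000, 2000, 2000, 1900, 1000, 900, 500, 500, 400, 400.
  2400 → container 1 (new)  [load 2400/3600]
  2400 → container 2 (new)  [load 2400/3600]
  2200 → container 3 (new)  [load 2200/3600]
  2000 → container 4 (new)  [load 2000/3600]
  2000 → container 5 (new)  [load 2000/3600]
  2000 → container 6 (new)  [load 2000/3600]
  1900 → container 7 (new)  [load 1900/3600]
  1000 → container 1  [load 3400/3600]
  900 → container 2  [load 3300/3600]
  500 → container 3  [load 2700/3600]
  500 → container 3  [load 3200/3600]
  400 → container 3  [load 3600/3600]
  400 → container 4  [load 2400/3600]
7 containers opened.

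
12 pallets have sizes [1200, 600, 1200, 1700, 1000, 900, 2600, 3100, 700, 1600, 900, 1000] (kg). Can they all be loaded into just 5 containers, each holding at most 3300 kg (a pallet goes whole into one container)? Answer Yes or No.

Total = 16500 kg; ⌈16500/3300⌉ = 5.
The bound of 5 does not rule out 5, but exhaustive search shows no assignment into 5 containers of capacity 3300 kg exists — the minimum is 6.

No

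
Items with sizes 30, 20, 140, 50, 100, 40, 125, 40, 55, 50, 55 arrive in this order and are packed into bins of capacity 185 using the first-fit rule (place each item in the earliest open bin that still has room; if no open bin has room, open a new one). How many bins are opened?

5

  30 → bin 1 (new)  [load 30/185]
  20 → bin 1  [load 50/185]
  140 → bin 2 (new)  [load 140/185]
  50 → bin 1  [load 100/185]
  100 → bin 3 (new)  [load 100/185]
  40 → bin 1  [load 140/185]
  125 → bin 4 (new)  [load 125/185]
  40 → bin 1  [load 180/185]
  55 → bin 3  [load 155/185]
  50 → bin 4  [load 175/185]
  55 → bin 5 (new)  [load 55/185]
5 bins opened.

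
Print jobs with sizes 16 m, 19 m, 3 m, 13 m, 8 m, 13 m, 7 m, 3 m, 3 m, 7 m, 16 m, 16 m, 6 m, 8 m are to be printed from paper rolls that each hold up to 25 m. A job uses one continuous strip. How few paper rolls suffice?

Total = 19 + 16 + 16 + 16 + 13 + 13 + 8 + 8 + 7 + 7 + 6 + 3 + 3 + 3 = 138 m.
Lower bound: ⌈138/25⌉ = 6 paper rolls.
A packing using 6 paper rolls:
  roll 1: 19 + 6 = 25
  roll 2: 16 + 8 = 24
  roll 3: 16 + 8 = 24
  roll 4: 16 + 7 = 23
  roll 5: 13 + 7 + 3 = 23
  roll 6: 13 + 3 + 3 = 19
This matches the lower bound, so 6 is optimal.

6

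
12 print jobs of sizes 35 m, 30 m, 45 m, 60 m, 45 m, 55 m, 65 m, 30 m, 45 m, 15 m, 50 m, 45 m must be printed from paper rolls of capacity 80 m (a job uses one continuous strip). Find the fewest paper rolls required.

8

Total = 65 + 60 + 55 + 50 + 45 + 45 + 45 + 45 + 35 + 30 + 30 + 15 = 520 m.
Lower bound: ⌈520/80⌉ = 7 paper rolls.
Also, 8 print jobs each exceed 40 m, and no two of those can share a roll, so at least 8 paper rolls are needed.
A packing using 8 paper rolls:
  roll 1: 65 + 15 = 80
  roll 2: 60 = 60
  roll 3: 55 = 55
  roll 4: 50 + 30 = 80
  roll 5: 45 + 35 = 80
  roll 6: 45 + 30 = 75
  roll 7: 45 = 45
  roll 8: 45 = 45
This matches the lower bound, so 8 is optimal.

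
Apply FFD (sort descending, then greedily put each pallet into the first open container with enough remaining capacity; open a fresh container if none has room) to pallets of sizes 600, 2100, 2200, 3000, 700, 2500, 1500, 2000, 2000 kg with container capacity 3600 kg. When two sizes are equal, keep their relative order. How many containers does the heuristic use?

Sorted descending: 3000, 2500, 2200, 2100, 2000, 2000, 1500, 700, 600.
  3000 → container 1 (new)  [load 3000/3600]
  2500 → container 2 (new)  [load 2500/3600]
  2200 → container 3 (new)  [load 2200/3600]
  2100 → container 4 (new)  [load 2100/3600]
  2000 → container 5 (new)  [load 2000/3600]
  2000 → container 6 (new)  [load 2000/3600]
  1500 → container 4  [load 3600/3600]
  700 → container 2  [load 3200/3600]
  600 → container 1  [load 3600/3600]
6 containers opened.

6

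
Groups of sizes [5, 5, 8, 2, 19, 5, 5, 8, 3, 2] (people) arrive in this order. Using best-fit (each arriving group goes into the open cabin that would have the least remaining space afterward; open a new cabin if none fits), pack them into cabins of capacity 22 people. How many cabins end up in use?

  5 → cabin 1 (new)  [load 5/22]
  5 → cabin 1  [load 10/22]
  8 → cabin 1  [load 18/22]
  2 → cabin 1  [load 20/22]
  19 → cabin 2 (new)  [load 19/22]
  5 → cabin 3 (new)  [load 5/22]
  5 → cabin 3  [load 10/22]
  8 → cabin 3  [load 18/22]
  3 → cabin 2  [load 22/22]
  2 → cabin 1  [load 22/22]
3 cabins opened.

3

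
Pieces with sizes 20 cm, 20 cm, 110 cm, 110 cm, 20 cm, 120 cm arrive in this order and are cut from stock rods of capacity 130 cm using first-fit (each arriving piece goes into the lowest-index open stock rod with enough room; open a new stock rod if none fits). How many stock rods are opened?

4

  20 → stock rod 1 (new)  [load 20/130]
  20 → stock rod 1  [load 40/130]
  110 → stock rod 2 (new)  [load 110/130]
  110 → stock rod 3 (new)  [load 110/130]
  20 → stock rod 1  [load 60/130]
  120 → stock rod 4 (new)  [load 120/130]
4 stock rods opened.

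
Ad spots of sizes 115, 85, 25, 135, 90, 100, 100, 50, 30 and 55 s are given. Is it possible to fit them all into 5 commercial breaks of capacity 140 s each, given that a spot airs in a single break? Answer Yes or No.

Total = 785 s; ⌈785/140⌉ = 6.
At least 6 commercial breaks are required, but only 5 are allowed.

No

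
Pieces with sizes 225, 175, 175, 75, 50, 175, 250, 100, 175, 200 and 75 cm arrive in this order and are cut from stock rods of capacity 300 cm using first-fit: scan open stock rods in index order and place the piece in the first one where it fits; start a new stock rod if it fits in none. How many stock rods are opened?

7

  225 → stock rod 1 (new)  [load 225/300]
  175 → stock rod 2 (new)  [load 175/300]
  175 → stock rod 3 (new)  [load 175/300]
  75 → stock rod 1  [load 300/300]
  50 → stock rod 2  [load 225/300]
  175 → stock rod 4 (new)  [load 175/300]
  250 → stock rod 5 (new)  [load 250/300]
  100 → stock rod 3  [load 275/300]
  175 → stock rod 6 (new)  [load 175/300]
  200 → stock rod 7 (new)  [load 200/300]
  75 → stock rod 2  [load 300/300]
7 stock rods opened.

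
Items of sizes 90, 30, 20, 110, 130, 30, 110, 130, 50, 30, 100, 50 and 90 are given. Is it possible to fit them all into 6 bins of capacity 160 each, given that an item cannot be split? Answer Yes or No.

Total = 970; ⌈970/160⌉ = 7.
At least 7 bins are required, but only 6 are allowed.

No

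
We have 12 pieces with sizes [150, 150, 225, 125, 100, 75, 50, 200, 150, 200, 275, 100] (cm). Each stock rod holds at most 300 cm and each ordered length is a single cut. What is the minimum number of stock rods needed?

Total = 275 + 225 + 200 + 200 + 150 + 150 + 150 + 125 + 100 + 100 + 75 + 50 = 1800 cm.
Lower bound: ⌈1800/300⌉ = 6 stock rods.
A packing using 7 stock rods:
  stock rod 1: 275 = 275
  stock rod 2: 225 + 75 = 300
  stock rod 3: 200 + 100 = 300
  stock rod 4: 200 + 100 = 300
  stock rod 5: 150 + 150 = 300
  stock rod 6: 150 + 125 = 275
  stock rod 7: 50 = 50
No arrangement into 6 stock rods stays within capacity, so 7 is optimal.

7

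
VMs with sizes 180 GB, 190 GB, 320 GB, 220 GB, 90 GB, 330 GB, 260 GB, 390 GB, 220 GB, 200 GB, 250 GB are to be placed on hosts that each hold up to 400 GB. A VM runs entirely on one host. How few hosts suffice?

Total = 390 + 330 + 320 + 260 + 250 + 220 + 220 + 200 + 190 + 180 + 90 = 2650 GB.
Lower bound: ⌈2650/400⌉ = 7 hosts.
A packing using 8 hosts:
  host 1: 390 = 390
  host 2: 330 = 330
  host 3: 320 = 320
  host 4: 260 + 90 = 350
  host 5: 250 = 250
  host 6: 220 + 180 = 400
  host 7: 220 = 220
  host 8: 200 + 190 = 390
No arrangement into 7 hosts stays within capacity, so 8 is optimal.

8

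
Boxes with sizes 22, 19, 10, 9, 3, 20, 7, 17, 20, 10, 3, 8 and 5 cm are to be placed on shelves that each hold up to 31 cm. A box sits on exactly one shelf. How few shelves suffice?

Total = 22 + 20 + 20 + 19 + 17 + 10 + 10 + 9 + 8 + 7 + 5 + 3 + 3 = 153 cm.
Lower bound: ⌈153/31⌉ = 5 shelves.
A packing using 5 shelves:
  shelf 1: 22 + 9 = 31
  shelf 2: 20 + 10 = 30
  shelf 3: 20 + 10 = 30
  shelf 4: 19 + 7 + 5 = 31
  shelf 5: 17 + 8 + 3 + 3 = 31
This matches the lower bound, so 5 is optimal.

5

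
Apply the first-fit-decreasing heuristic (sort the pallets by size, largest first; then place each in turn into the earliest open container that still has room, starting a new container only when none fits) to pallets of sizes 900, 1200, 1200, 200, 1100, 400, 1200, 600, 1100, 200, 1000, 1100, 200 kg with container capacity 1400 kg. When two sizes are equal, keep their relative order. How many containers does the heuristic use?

Sorted descending: 1200, 1200, 1200, 1100, 1100, 1100, 1000, 900, 600, 400, 200, 200, 200.
  1200 → container 1 (new)  [load 1200/1400]
  1200 → container 2 (new)  [load 1200/1400]
  1200 → container 3 (new)  [load 1200/1400]
  1100 → container 4 (new)  [load 1100/1400]
  1100 → container 5 (new)  [load 1100/1400]
  1100 → container 6 (new)  [load 1100/1400]
  1000 → container 7 (new)  [load 1000/1400]
  900 → container 8 (new)  [load 900/1400]
  600 → container 9 (new)  [load 600/1400]
  400 → container 7  [load 1400/1400]
  200 → container 1  [load 1400/1400]
  200 → container 2  [load 1400/1400]
  200 → container 3  [load 1400/1400]
9 containers opened.

9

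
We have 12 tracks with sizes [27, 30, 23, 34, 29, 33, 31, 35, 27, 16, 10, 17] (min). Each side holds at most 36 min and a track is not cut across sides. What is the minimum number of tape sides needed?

10

Total = 35 + 34 + 33 + 31 + 30 + 29 + 27 + 27 + 23 + 17 + 16 + 10 = 312 min.
Lower bound: ⌈312/36⌉ = 9 tape sides.
A packing using 10 tape sides:
  side 1: 35 = 35
  side 2: 34 = 34
  side 3: 33 = 33
  side 4: 31 = 31
  side 5: 30 = 30
  side 6: 29 = 29
  side 7: 27 = 27
  side 8: 27 = 27
  side 9: 23 + 10 = 33
  side 10: 17 + 16 = 33
No arrangement into 9 tape sides stays within capacity, so 10 is optimal.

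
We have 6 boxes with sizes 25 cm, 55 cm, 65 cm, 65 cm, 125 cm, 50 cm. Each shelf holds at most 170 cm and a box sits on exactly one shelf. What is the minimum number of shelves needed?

Total = 125 + 65 + 65 + 55 + 50 + 25 = 385 cm.
Lower bound: ⌈385/170⌉ = 3 shelves.
A packing using 3 shelves:
  shelf 1: 125 + 25 = 150
  shelf 2: 65 + 65 = 130
  shelf 3: 55 + 50 = 105
This matches the lower bound, so 3 is optimal.

3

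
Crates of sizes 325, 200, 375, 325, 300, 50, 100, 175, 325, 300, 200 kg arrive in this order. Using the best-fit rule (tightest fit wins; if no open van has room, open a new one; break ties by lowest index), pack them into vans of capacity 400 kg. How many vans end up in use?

  325 → van 1 (new)  [load 325/400]
  200 → van 2 (new)  [load 200/400]
  375 → van 3 (new)  [load 375/400]
  325 → van 4 (new)  [load 325/400]
  300 → van 5 (new)  [load 300/400]
  50 → van 1  [load 375/400]
  100 → van 5  [load 400/400]
  175 → van 2  [load 375/400]
  325 → van 6 (new)  [load 325/400]
  300 → van 7 (new)  [load 300/400]
  200 → van 8 (new)  [load 200/400]
8 vans opened.

8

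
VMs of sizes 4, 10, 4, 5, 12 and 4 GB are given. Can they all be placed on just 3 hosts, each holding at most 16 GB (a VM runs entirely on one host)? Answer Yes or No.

Yes

A valid assignment using 3 hosts:
  host 1: 12 + 4 = 16
  host 2: 10 + 5 = 15
  host 3: 4 + 4 = 8
Every load is within 16 GB, so 3 hosts suffice.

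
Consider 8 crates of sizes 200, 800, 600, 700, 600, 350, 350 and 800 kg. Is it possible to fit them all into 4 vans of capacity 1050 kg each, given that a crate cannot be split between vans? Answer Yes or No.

No

Total = 4400 kg; ⌈4400/1050⌉ = 5.
At least 5 vans are required, but only 4 are allowed.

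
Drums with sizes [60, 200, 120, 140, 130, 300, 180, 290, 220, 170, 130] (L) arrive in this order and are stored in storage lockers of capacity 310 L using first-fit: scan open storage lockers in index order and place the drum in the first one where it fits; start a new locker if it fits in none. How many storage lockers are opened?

  60 → locker 1 (new)  [load 60/310]
  200 → locker 1  [load 260/310]
  120 → locker 2 (new)  [load 120/310]
  140 → locker 2  [load 260/310]
  130 → locker 3 (new)  [load 130/310]
  300 → locker 4 (new)  [load 300/310]
  180 → locker 3  [load 310/310]
  290 → locker 5 (new)  [load 290/310]
  220 → locker 6 (new)  [load 220/310]
  170 → locker 7 (new)  [load 170/310]
  130 → locker 7  [load 300/310]
7 storage lockers opened.

7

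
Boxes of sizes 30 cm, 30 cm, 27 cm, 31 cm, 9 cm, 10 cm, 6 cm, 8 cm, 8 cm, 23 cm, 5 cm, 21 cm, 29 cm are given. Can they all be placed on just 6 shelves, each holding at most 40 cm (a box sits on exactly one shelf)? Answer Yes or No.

Total = 237 cm; ⌈237/40⌉ = 6.
7 boxes each exceed half the capacity and cannot share a shelf, forcing at least 7 shelves.
At least 7 shelves are required, but only 6 are allowed.

No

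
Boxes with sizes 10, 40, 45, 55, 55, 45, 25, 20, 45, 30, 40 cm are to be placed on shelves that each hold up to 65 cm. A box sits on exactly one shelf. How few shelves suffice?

8

Total = 55 + 55 + 45 + 45 + 45 + 40 + 40 + 30 + 25 + 20 + 10 = 410 cm.
Lower bound: ⌈410/65⌉ = 7 shelves.
A packing using 8 shelves:
  shelf 1: 55 + 10 = 65
  shelf 2: 55 = 55
  shelf 3: 45 + 20 = 65
  shelf 4: 45 = 45
  shelf 5: 45 = 45
  shelf 6: 40 + 25 = 65
  shelf 7: 40 = 40
  shelf 8: 30 = 30
No arrangement into 7 shelves stays within capacity, so 8 is optimal.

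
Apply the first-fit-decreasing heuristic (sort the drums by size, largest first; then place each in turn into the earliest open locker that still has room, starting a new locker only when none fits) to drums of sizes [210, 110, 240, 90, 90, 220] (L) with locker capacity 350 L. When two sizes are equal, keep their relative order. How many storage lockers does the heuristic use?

Sorted descending: 240, 220, 210, 110, 90, 90.
  240 → locker 1 (new)  [load 240/350]
  220 → locker 2 (new)  [load 220/350]
  210 → locker 3 (new)  [load 210/350]
  110 → locker 1  [load 350/350]
  90 → locker 2  [load 310/350]
  90 → locker 3  [load 300/350]
3 storage lockers opened.

3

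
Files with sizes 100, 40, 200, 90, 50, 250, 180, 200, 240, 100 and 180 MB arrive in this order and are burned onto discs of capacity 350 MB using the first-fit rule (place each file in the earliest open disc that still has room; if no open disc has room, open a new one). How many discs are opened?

6

  100 → disc 1 (new)  [load 100/350]
  40 → disc 1  [load 140/350]
  200 → disc 1  [load 340/350]
  90 → disc 2 (new)  [load 90/350]
  50 → disc 2  [load 140/350]
  250 → disc 3 (new)  [load 250/350]
  180 → disc 2  [load 320/350]
  200 → disc 4 (new)  [load 200/350]
  240 → disc 5 (new)  [load 240/350]
  100 → disc 3  [load 350/350]
  180 → disc 6 (new)  [load 180/350]
6 discs opened.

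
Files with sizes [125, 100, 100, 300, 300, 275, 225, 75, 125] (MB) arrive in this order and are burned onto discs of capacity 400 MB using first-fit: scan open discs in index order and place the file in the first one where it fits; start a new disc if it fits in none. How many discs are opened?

5

  125 → disc 1 (new)  [load 125/400]
  100 → disc 1  [load 225/400]
  100 → disc 1  [load 325/400]
  300 → disc 2 (new)  [load 300/400]
  300 → disc 3 (new)  [load 300/400]
  275 → disc 4 (new)  [load 275/400]
  225 → disc 5 (new)  [load 225/400]
  75 → disc 1  [load 400/400]
  125 → disc 4  [load 400/400]
5 discs opened.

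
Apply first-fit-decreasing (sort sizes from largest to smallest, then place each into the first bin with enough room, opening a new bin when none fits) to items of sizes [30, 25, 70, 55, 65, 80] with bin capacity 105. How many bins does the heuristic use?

4

Sorted descending: 80, 70, 65, 55, 30, 25.
  80 → bin 1 (new)  [load 80/105]
  70 → bin 2 (new)  [load 70/105]
  65 → bin 3 (new)  [load 65/105]
  55 → bin 4 (new)  [load 55/105]
  30 → bin 2  [load 100/105]
  25 → bin 1  [load 105/105]
4 bins opened.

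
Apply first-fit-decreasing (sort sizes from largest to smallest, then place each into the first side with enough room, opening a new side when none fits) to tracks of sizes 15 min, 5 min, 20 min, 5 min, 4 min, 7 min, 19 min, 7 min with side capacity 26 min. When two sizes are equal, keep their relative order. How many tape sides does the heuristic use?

Sorted descending: 20, 19, 15, 7, 7, 5, 5, 4.
  20 → side 1 (new)  [load 20/26]
  19 → side 2 (new)  [load 19/26]
  15 → side 3 (new)  [load 15/26]
  7 → side 2  [load 26/26]
  7 → side 3  [load 22/26]
  5 → side 1  [load 25/26]
  5 → side 4 (new)  [load 5/26]
  4 → side 3  [load 26/26]
4 tape sides opened.

4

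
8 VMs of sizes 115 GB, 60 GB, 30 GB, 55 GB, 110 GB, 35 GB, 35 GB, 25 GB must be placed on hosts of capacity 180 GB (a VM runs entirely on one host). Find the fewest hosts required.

3

Total = 115 + 110 + 60 + 55 + 35 + 35 + 30 + 25 = 465 GB.
Lower bound: ⌈465/180⌉ = 3 hosts.
A packing using 3 hosts:
  host 1: 115 + 60 = 175
  host 2: 110 + 55 = 165
  host 3: 35 + 35 + 30 + 25 = 125
This matches the lower bound, so 3 is optimal.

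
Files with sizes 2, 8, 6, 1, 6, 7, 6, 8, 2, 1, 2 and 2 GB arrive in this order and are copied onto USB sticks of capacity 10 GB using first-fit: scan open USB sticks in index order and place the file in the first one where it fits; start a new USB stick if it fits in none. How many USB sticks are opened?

  2 → USB stick 1 (new)  [load 2/10]
  8 → USB stick 1  [load 10/10]
  6 → USB stick 2 (new)  [load 6/10]
  1 → USB stick 2  [load 7/10]
  6 → USB stick 3 (new)  [load 6/10]
  7 → USB stick 4 (new)  [load 7/10]
  6 → USB stick 5 (new)  [load 6/10]
  8 → USB stick 6 (new)  [load 8/10]
  2 → USB stick 2  [load 9/10]
  1 → USB stick 2  [load 10/10]
  2 → USB stick 3  [load 8/10]
  2 → USB stick 3  [load 10/10]
6 USB sticks opened.

6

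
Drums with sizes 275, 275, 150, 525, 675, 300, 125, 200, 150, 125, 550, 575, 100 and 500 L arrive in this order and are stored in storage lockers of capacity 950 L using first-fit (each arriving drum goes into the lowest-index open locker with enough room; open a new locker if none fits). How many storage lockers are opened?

6

  275 → locker 1 (new)  [load 275/950]
  275 → locker 1  [load 550/950]
  150 → locker 1  [load 700/950]
  525 → locker 2 (new)  [load 525/950]
  675 → locker 3 (new)  [load 675/950]
  300 → locker 2  [load 825/950]
  125 → locker 1  [load 825/950]
  200 → locker 3  [load 875/950]
  150 → locker 4 (new)  [load 150/950]
  125 → locker 1  [load 950/950]
  550 → locker 4  [load 700/950]
  575 → locker 5 (new)  [load 575/950]
  100 → locker 2  [load 925/950]
  500 → locker 6 (new)  [load 500/950]
6 storage lockers opened.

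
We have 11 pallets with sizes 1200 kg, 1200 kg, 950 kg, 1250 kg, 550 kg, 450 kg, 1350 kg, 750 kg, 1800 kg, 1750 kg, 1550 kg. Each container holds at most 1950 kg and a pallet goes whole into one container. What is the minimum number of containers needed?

8

Total = 1800 + 1750 + 1550 + 1350 + 1250 + 1200 + 1200 + 950 + 750 + 550 + 450 = 12800 kg.
Lower bound: ⌈12800/1950⌉ = 7 containers.
A packing using 8 containers:
  container 1: 1800 = 1800
  container 2: 1750 = 1750
  container 3: 1550 = 1550
  container 4: 1350 + 550 = 1900
  container 5: 1250 + 450 = 1700
  container 6: 1200 + 750 = 1950
  container 7: 1200 = 1200
  container 8: 950 = 950
No arrangement into 7 containers stays within capacity, so 8 is optimal.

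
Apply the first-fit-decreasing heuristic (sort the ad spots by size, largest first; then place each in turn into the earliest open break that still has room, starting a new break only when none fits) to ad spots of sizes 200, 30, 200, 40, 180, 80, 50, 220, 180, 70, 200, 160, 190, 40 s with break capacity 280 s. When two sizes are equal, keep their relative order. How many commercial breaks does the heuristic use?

8

Sorted descending: 220, 200, 200, 200, 190, 180, 180, 160, 80, 70, 50, 40, 40, 30.
  220 → break 1 (new)  [load 220/280]
  200 → break 2 (new)  [load 200/280]
  200 → break 3 (new)  [load 200/280]
  200 → break 4 (new)  [load 200/280]
  190 → break 5 (new)  [load 190/280]
  180 → break 6 (new)  [load 180/280]
  180 → break 7 (new)  [load 180/280]
  160 → break 8 (new)  [load 160/280]
  80 → break 2  [load 280/280]
  70 → break 3  [load 270/280]
  50 → break 1  [load 270/280]
  40 → break 4  [load 240/280]
  40 → break 4  [load 280/280]
  30 → break 5  [load 220/280]
8 commercial breaks opened.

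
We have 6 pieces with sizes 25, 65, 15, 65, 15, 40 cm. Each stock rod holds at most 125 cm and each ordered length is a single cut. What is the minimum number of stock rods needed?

2

Total = 65 + 65 + 40 + 25 + 15 + 15 = 225 cm.
Lower bound: ⌈225/125⌉ = 2 stock rods.
A packing using 2 stock rods:
  stock rod 1: 65 + 40 + 15 = 120
  stock rod 2: 65 + 25 + 15 = 105
This matches the lower bound, so 2 is optimal.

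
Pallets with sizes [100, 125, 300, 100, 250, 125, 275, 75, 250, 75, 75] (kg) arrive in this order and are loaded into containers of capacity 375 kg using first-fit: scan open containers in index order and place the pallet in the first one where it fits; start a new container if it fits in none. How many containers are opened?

  100 → container 1 (new)  [load 100/375]
  125 → container 1  [load 225/375]
  300 → container 2 (new)  [load 300/375]
  100 → container 1  [load 325/375]
  250 → container 3 (new)  [load 250/375]
  125 → container 3  [load 375/375]
  275 → container 4 (new)  [load 275/375]
  75 → container 2  [load 375/375]
  250 → container 5 (new)  [load 250/375]
  75 → container 4  [load 350/375]
  75 → container 5  [load 325/375]
5 containers opened.

5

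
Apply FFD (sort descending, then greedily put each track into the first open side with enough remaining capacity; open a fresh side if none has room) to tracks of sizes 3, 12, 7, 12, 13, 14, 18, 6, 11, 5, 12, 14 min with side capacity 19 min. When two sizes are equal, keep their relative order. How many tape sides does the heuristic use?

8

Sorted descending: 18, 14, 14, 13, 12, 12, 12, 11, 7, 6, 5, 3.
  18 → side 1 (new)  [load 18/19]
  14 → side 2 (new)  [load 14/19]
  14 → side 3 (new)  [load 14/19]
  13 → side 4 (new)  [load 13/19]
  12 → side 5 (new)  [load 12/19]
  12 → side 6 (new)  [load 12/19]
  12 → side 7 (new)  [load 12/19]
  11 → side 8 (new)  [load 11/19]
  7 → side 5  [load 19/19]
  6 → side 4  [load 19/19]
  5 → side 2  [load 19/19]
  3 → side 3  [load 17/19]
8 tape sides opened.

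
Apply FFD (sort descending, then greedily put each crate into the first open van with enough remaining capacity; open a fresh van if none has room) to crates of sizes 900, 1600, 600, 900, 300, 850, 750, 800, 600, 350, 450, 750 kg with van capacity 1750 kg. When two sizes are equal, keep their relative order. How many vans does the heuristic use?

Sorted descending: 1600, 900, 900, 850, 800, 750, 750, 600, 600, 450, 350, 300.
  1600 → van 1 (new)  [load 1600/1750]
  900 → van 2 (new)  [load 900/1750]
  900 → van 3 (new)  [load 900/1750]
  850 → van 2  [load 1750/1750]
  800 → van 3  [load 1700/1750]
  750 → van 4 (new)  [load 750/1750]
  750 → van 4  [load 1500/1750]
  600 → van 5 (new)  [load 600/1750]
  600 → van 5  [load 1200/1750]
  450 → van 5  [load 1650/1750]
  350 → van 6 (new)  [load 350/1750]
  300 → van 6  [load 650/1750]
6 vans opened.

6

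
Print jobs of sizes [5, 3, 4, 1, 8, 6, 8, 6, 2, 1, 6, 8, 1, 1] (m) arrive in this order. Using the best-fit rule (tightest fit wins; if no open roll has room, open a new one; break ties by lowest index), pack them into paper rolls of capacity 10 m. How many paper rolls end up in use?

7

  5 → roll 1 (new)  [load 5/10]
  3 → roll 1  [load 8/10]
  4 → roll 2 (new)  [load 4/10]
  1 → roll 1  [load 9/10]
  8 → roll 3 (new)  [load 8/10]
  6 → roll 2  [load 10/10]
  8 → roll 4 (new)  [load 8/10]
  6 → roll 5 (new)  [load 6/10]
  2 → roll 3  [load 10/10]
  1 → roll 1  [load 10/10]
  6 → roll 6 (new)  [load 6/10]
  8 → roll 7 (new)  [load 8/10]
  1 → roll 4  [load 9/10]
  1 → roll 4  [load 10/10]
7 paper rolls opened.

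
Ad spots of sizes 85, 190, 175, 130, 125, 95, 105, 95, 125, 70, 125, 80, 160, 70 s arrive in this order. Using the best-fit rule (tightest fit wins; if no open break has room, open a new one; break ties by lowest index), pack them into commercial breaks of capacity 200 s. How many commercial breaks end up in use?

  85 → break 1 (new)  [load 85/200]
  190 → break 2 (new)  [load 190/200]
  175 → break 3 (new)  [load 175/200]
  130 → break 4 (new)  [load 130/200]
  125 → break 5 (new)  [load 125/200]
  95 → break 1  [load 180/200]
  105 → break 6 (new)  [load 105/200]
  95 → break 6  [load 200/200]
  125 → break 7 (new)  [load 125/200]
  70 → break 4  [load 200/200]
  125 → break 8 (new)  [load 125/200]
  80 → break 9 (new)  [load 80/200]
  160 → break 10 (new)  [load 160/200]
  70 → break 5  [load 195/200]
10 commercial breaks opened.

10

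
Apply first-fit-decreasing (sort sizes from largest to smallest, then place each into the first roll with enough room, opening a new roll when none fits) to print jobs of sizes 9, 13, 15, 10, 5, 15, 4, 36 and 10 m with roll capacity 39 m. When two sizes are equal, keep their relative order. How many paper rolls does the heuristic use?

Sorted descending: 36, 15, 15, 13, 10, 10, 9, 5, 4.
  36 → roll 1 (new)  [load 36/39]
  15 → roll 2 (new)  [load 15/39]
  15 → roll 2  [load 30/39]
  13 → roll 3 (new)  [load 13/39]
  10 → roll 3  [load 23/39]
  10 → roll 3  [load 33/39]
  9 → roll 2  [load 39/39]
  5 → roll 3  [load 38/39]
  4 → roll 4 (new)  [load 4/39]
4 paper rolls opened.

4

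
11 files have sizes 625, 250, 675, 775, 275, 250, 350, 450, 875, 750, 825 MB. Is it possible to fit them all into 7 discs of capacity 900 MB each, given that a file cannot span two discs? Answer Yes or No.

No

Total = 6100 MB; ⌈6100/900⌉ = 7.
The bound of 7 does not rule out 7, but exhaustive search shows no assignment into 7 discs of capacity 900 MB exists — the minimum is 8.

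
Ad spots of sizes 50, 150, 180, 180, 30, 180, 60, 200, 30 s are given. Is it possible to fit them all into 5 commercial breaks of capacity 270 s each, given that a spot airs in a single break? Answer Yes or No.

Yes

A valid assignment using 5 commercial breaks:
  break 1: 200 + 60 = 260
  break 2: 180 + 50 + 30 = 260
  break 3: 180 + 30 = 210
  break 4: 180 = 180
  break 5: 150 = 150
Every load is within 270 s, so 5 commercial breaks suffice.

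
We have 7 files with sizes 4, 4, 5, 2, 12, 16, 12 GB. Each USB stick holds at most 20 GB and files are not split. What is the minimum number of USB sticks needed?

Total = 16 + 12 + 12 + 5 + 4 + 4 + 2 = 55 GB.
Lower bound: ⌈55/20⌉ = 3 USB sticks.
A packing using 3 USB sticks:
  USB stick 1: 16 + 4 = 20
  USB stick 2: 12 + 5 + 2 = 19
  USB stick 3: 12 + 4 = 16
This matches the lower bound, so 3 is optimal.

3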